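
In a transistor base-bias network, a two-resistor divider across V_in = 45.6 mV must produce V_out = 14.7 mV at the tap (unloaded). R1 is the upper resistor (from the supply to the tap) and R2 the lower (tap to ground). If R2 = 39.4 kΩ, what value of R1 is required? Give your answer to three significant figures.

R1 ≈ 82.8 kΩ

The divider ratio is R2/(R1+R2) = 14.7/45.6 = 0.3224.
Rearranging, R1 = R2·(1−k)/k = 39.4 × 2.102 = 82.82 kΩ.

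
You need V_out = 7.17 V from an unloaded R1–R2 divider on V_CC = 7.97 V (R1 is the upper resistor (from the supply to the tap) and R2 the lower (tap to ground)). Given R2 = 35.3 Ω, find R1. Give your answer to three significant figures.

The divider ratio is R2/(R1+R2) = 7.17/7.97 = 0.8996.
So R1 = R2 · (V_CC/V_out − 1) = 35.3 × (7.97/7.17 − 1) = 35.3 × 0.1116 = 3.939 Ω.

R1 ≈ 3.94 Ω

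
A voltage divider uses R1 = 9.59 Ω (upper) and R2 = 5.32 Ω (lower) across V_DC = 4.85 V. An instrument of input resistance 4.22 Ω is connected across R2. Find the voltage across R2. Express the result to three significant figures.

V_out ≈ 0.956 V

The load sits in parallel with R2, giving an effective lower resistance R2' = R2·R_L/(R2+R_L) = 2.353 Ω.
Voltage divider with the loaded lower leg: V_out = 4.85 × 2.353/(9.59 + 2.353) = 4.85 × 0.1970 = 0.9556 V.
(Unloaded it would be 1.73 V; the load pulls it down.)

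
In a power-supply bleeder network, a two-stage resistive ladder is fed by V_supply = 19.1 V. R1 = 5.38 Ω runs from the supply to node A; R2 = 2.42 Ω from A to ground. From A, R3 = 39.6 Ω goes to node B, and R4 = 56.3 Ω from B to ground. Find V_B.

Looking into the second stage from A: R3 + R4 = 95.90 Ω appears in parallel with R2.
Effective lower resistance at A: R2 ‖ 95.90 = 2.360 Ω.
First divider: V_A = V_supply · 2.360/(5.38 + 2.360) = 5.825 V.
V_B = V_A × 0.5871 = 3.419 V.

V_B ≈ 3.42 V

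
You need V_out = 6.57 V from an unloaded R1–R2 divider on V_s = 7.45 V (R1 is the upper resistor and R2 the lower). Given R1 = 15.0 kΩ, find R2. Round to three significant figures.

R2 ≈ 112 kΩ

V_out/V_s = R2/(R1+R2) = 0.8819.
Rearranging, R2 = R1·k/(1−k) = 15.0 × 7.466 = 112.0 kΩ.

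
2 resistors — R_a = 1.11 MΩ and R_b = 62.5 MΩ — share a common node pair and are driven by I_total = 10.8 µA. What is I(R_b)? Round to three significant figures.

For two parallel branches, I_k = I_total · (other R)/(sum of R).
So I = 10.8 × 1.11/63.61 = 0.1885 µA.

I ≈ 0.188 µA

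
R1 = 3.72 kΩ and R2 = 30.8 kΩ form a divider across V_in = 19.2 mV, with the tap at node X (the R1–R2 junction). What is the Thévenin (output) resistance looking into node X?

R_th ≈ 3.32 kΩ

Zeroing V_in shorts the top of R1 to ground, so R_th = R1 ‖ R2 = 3.319 kΩ.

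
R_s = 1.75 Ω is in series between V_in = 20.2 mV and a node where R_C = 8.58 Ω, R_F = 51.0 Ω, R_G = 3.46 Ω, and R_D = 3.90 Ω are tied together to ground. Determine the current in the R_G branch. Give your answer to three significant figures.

Combine the parallel branches: R_p = (1/8.58 + 1/51.0 + 1/3.46 + 1/3.90)⁻¹ = 1.467 Ω.
V_A = 20.2 × 1.467/3.217 = 9.212 mV.
Branch current I = V_A/R_G = 9.212/3.46 = 2.662 mA.

I ≈ 2.66 mA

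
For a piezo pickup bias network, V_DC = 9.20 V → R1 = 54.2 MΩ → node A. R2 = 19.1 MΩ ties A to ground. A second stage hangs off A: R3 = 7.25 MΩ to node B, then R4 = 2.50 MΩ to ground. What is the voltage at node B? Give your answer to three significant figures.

Looking into the second stage from A: R3 + R4 = 9.750 MΩ appears in parallel with R2.
R2 ‖ (R3+R4) = 6.455 MΩ.
So V_A = 9.20 × 0.1064 = 0.9791 V.
Then the unloaded second divider: V_B = V_A × R4/(R3+R4) = 0.9791 × 0.2564 = 0.2510 V.

V_B ≈ 0.251 V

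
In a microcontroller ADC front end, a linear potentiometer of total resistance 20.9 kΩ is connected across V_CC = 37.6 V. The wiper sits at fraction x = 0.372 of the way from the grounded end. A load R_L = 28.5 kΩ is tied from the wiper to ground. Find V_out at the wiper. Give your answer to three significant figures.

V_out ≈ 11.9 V

Lower segment x·R_p = 7.775 kΩ; upper segment (1−x)·R_p = 13.13 kΩ.
Lower segment in parallel with the load: 7.775 ‖ 28.5 = 6.108 kΩ.
V_out = 37.6 × 6.108/(13.13 + 6.108) = 11.94 V.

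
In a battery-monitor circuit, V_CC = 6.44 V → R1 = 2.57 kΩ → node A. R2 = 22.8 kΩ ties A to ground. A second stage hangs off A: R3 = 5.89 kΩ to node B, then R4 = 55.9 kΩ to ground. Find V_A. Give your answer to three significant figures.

Looking into the second stage from A: R3 + R4 = 61.79 kΩ appears in parallel with R2.
R2 ‖ (R3+R4) = 16.65 kΩ.
So V_A = 6.44 × 0.8663 = 5.579 V.

V_A ≈ 5.58 V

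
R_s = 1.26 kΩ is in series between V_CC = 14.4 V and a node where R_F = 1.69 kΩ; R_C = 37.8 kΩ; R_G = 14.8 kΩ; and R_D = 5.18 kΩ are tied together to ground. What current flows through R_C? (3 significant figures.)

Combine the parallel branches: R_p = (1/1.69 + 1/37.8 + 1/14.8 + 1/5.18)⁻¹ = 1.138 kΩ.
V_A by voltage divider: V_A = 14.4 × 1.138/(1.26 + 1.138) = 6.833 V.
Branch current I = V_A/R_C = 6.833/37.8 = 0.1808 mA.
(Equivalently: I_total = 6.005 mA, then current-divider fraction G_k/ΣG = 0.03010.)

I ≈ 0.181 mA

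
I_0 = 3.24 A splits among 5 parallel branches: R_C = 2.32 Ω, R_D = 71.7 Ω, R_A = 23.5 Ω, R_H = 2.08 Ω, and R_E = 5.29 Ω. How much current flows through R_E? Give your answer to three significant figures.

Total conductance ΣG = 1/2.32 + 1/71.7 + 1/23.5 + 1/2.08 + 1/5.29 = 1.157 (units of 1/Ω).
Current divider: I(R_E) = I_0 · G_k/ΣG = 3.24 × (0.1890/1.157) = 3.24 × 0.1633 = 0.5292 A.

I ≈ 0.529 A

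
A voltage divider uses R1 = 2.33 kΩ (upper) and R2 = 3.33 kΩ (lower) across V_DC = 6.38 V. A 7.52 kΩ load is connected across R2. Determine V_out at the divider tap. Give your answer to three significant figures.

R2 ‖ R_L = (3.33 × 7.52)/(3.33 + 7.52) = 2.308 kΩ.
Voltage divider with the loaded lower leg: V_out = 6.38 × 2.308/(2.33 + 2.308) = 6.38 × 0.4976 = 3.175 V.
(Unloaded it would be 3.75 V; the load pulls it down.)

V_out ≈ 3.17 V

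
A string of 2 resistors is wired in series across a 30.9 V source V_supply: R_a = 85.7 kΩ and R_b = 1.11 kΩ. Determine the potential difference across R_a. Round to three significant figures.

V ≈ 30.5 V

Total series resistance ΣR = 85.7 + 1.11 = 86.81 kΩ.
By the voltage-divider rule, V = 30.9 × 85.70/86.81 = 30.50 V.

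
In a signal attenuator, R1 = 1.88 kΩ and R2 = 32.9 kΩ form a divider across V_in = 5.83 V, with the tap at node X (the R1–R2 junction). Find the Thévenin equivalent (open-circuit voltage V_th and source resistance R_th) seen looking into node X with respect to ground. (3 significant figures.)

V_th ≈ 5.51 V, R_th ≈ 1.78 kΩ

V_th is the unloaded tap voltage: V_in · R2/(R1+R2) = 5.83 × 0.9459 = 5.515 V.
Zeroing V_in shorts the top of R1 to ground, so R_th = R1 ‖ R2 = 1.778 kΩ.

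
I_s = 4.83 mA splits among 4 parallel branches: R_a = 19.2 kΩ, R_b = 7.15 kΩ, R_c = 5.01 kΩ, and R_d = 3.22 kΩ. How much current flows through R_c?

Conductances: ΣG = 1/19.2 + 1/7.15 + 1/5.01 + 1/3.22 = 0.7021 (1/kΩ).
By the current-divider rule, I = I_s · G_k/ΣG = 4.83 × 0.2843 = 1.373 mA.

I ≈ 1.37 mA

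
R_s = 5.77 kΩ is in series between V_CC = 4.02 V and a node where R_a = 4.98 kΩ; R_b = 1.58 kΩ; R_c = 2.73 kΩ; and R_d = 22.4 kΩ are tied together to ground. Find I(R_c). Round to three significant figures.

I ≈ 0.180 mA

Combine the parallel branches: R_p = (1/4.98 + 1/1.58 + 1/2.73 + 1/22.4)⁻¹ = 0.8034 kΩ.
Node voltage V_A = V_CC · R_p/(R_s + R_p) = 4.02 × 0.1222 = 0.4913 V.
I(R_c) = V_A / R_c = 0.4913/2.73 = 0.1800 mA.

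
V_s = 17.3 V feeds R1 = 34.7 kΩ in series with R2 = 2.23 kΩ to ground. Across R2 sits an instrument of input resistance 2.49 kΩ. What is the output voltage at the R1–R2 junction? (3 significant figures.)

V_out ≈ 0.567 V

R2 ‖ R_L = (2.23 × 2.49)/(2.23 + 2.49) = 1.176 kΩ.
Now apply the divider: V_out = 17.3 × 0.03279 = 0.5673 V.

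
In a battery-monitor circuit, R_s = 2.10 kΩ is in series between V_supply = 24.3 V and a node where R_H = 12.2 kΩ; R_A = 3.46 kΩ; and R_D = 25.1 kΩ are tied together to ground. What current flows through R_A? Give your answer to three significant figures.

I ≈ 3.77 mA

Combine the parallel branches: R_p = (1/12.2 + 1/3.46 + 1/25.1)⁻¹ = 2.434 kΩ.
Node voltage V_A = V_supply · R_p/(R_s + R_p) = 24.3 × 0.5368 = 13.05 V.
I(R_A) = V_A / R_A = 13.05/3.46 = 3.770 mA.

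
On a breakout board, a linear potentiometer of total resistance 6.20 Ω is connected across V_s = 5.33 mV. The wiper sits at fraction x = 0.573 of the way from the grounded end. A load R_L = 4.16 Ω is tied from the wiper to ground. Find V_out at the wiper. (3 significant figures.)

V_out ≈ 2.24 mV

Lower segment x·R_p = 3.553 Ω; upper segment (1−x)·R_p = 2.647 Ω.
(x·R_p) ‖ R_L = 1.916 Ω.
V_out = 5.33 × 1.916/(2.647 + 1.916) = 2.238 mV.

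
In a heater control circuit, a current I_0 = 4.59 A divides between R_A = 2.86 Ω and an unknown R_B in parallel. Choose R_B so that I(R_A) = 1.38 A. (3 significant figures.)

R_B ≈ 1.23 Ω

The fraction through R_A equals R_B/(R_A+R_B).
1.38/4.59 = R_B/(R_A + R_B) → R_B = R_A · (0.3007)/(1 − 0.3007) = 2.86 × 0.4299 = 1.230 Ω.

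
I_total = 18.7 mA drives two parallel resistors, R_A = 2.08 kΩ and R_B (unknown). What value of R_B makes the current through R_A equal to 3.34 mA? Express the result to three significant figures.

R_B ≈ 0.452 kΩ

The fraction through R_A equals R_B/(R_A+R_B).
3.34/18.7 = R_B/(R_A + R_B) → R_B = R_A · (0.1786)/(1 − 0.1786) = 2.08 × 0.2174 = 0.4523 kΩ.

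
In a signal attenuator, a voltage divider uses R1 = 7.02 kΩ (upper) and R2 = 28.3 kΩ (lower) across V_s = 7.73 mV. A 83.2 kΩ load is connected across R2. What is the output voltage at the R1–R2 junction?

R2 ‖ R_L = (28.3 × 83.2)/(28.3 + 83.2) = 21.12 kΩ.
Now apply the divider: V_out = 7.73 × 0.7505 = 5.801 mV.

V_out ≈ 5.80 mV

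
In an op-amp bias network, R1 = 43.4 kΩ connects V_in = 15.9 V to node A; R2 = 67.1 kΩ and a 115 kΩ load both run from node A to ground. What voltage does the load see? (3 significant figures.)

R2 ‖ R_L = (67.1 × 115)/(67.1 + 115) = 42.38 kΩ.
Now apply the divider: V_out = 15.9 × 0.4940 = 7.855 V.

V_out ≈ 7.86 V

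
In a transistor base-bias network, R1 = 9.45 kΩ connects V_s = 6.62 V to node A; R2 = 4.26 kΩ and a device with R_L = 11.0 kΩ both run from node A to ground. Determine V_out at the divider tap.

R2 ‖ R_L = (4.26 × 11.0)/(4.26 + 11.0) = 3.071 kΩ.
Now apply the divider: V_out = 6.62 × 0.2453 = 1.624 V.

V_out ≈ 1.62 V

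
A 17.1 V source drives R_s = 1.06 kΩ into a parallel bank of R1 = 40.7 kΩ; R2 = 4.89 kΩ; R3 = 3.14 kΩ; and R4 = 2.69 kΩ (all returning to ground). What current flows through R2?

I ≈ 1.77 mA

Parallel bank: R_p = 1/(1/40.7 + 1/4.89 + 1/3.14 + 1/2.69) = 1.088 kΩ.
V_A = 17.1 × 1.088/2.148 = 8.661 V.
Branch current I = V_A/R2 = 8.661/4.89 = 1.771 mA.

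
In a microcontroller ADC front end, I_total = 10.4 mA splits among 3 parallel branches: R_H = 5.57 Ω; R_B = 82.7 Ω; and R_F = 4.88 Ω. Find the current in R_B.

I ≈ 0.317 mA

Total conductance ΣG = 1/5.57 + 1/82.7 + 1/4.88 = 0.3965 (units of 1/Ω).
R_B takes the fraction G_k/ΣG = 0.01209/0.3965 = 0.03049, so I = 10.4 × 0.03049 = 0.3171 mA.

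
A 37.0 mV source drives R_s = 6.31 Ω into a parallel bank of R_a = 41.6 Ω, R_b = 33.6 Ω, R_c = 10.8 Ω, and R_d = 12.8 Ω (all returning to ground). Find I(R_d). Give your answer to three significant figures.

Combine the parallel branches: R_p = (1/41.6 + 1/33.6 + 1/10.8 + 1/12.8)⁻¹ = 4.454 Ω.
V_A by voltage divider: V_A = 37.0 × 4.454/(6.31 + 4.454) = 15.31 mV.
Branch current I = V_A/R_d = 15.31/12.8 = 1.196 mA.

I ≈ 1.20 mA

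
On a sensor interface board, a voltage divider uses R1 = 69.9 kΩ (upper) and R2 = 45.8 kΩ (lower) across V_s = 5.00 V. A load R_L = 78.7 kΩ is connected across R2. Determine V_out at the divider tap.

V_out ≈ 1.46 V

R2 ‖ R_L = (45.8 × 78.7)/(45.8 + 78.7) = 28.95 kΩ.
Voltage divider with the loaded lower leg: V_out = 5.00 × 28.95/(69.9 + 28.95) = 5.00 × 0.2929 = 1.464 V.
(Unloaded it would be 1.98 V; the load pulls it down.)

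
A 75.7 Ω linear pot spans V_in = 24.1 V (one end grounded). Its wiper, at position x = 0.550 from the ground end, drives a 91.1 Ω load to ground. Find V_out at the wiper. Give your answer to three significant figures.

V_out ≈ 11.0 V

The pot divides into 34.06 Ω above the wiper and 41.64 Ω below.
Lower segment in parallel with the load: 41.64 ‖ 91.1 = 28.58 Ω.
Then V_out = V_in · 28.58/(34.06 + 28.58) = 10.99 V.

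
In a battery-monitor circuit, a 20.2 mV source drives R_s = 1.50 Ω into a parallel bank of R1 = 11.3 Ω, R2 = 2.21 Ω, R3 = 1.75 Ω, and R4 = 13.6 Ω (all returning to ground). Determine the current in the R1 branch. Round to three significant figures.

Combine the parallel branches: R_p = (1/11.3 + 1/2.21 + 1/1.75 + 1/13.6)⁻¹ = 0.8432 Ω.
V_A by voltage divider: V_A = 20.2 × 0.8432/(1.50 + 0.8432) = 7.269 mV.
Branch current I = V_A/R1 = 7.269/11.3 = 0.6433 mA.

I ≈ 0.643 mA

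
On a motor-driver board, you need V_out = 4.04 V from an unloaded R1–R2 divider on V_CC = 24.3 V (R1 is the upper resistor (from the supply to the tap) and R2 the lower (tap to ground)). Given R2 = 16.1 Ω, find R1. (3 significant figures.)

R1 ≈ 80.7 Ω

Required fraction k = V_out/V_CC = 0.1663.
So R1 = R2 · (V_CC/V_out − 1) = 16.1 × (24.3/4.04 − 1) = 16.1 × 5.015 = 80.74 Ω.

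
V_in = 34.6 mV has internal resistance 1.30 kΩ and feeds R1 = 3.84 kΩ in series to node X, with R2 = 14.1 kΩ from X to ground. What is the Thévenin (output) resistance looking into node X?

R1' = 1.30 + 3.84 = 5.140 kΩ (source resistance + R1).
Looking into X with the source shorted: R_th = R1'·R2/(R1'+R2) = 5.140 × 14.1/19.24 = 3.767 kΩ.

R_th ≈ 3.77 kΩ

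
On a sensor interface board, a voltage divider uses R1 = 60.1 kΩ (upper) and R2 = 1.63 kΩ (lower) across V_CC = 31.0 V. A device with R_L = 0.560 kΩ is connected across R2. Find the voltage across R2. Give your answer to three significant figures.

First combine the lower leg with the load: R2 ‖ R_L = 0.4168 kΩ.
Voltage divider with the loaded lower leg: V_out = 31.0 × 0.4168/(60.1 + 0.4168) = 31.0 × 0.006887 = 0.2135 V.

V_out ≈ 0.214 V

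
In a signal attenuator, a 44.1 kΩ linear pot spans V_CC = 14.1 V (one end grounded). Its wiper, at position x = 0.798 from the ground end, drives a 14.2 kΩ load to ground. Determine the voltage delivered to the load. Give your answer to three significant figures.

Lower segment x·R_p = 35.19 kΩ; upper segment (1−x)·R_p = 8.908 kΩ.
Lower segment in parallel with the load: 35.19 ‖ 14.2 = 10.12 kΩ.
V_out = 14.1 × 10.12/(8.908 + 10.12) = 7.498 V.
(Unloaded: V_out = x·V_CC = 11.3 V.)

V_out ≈ 7.50 V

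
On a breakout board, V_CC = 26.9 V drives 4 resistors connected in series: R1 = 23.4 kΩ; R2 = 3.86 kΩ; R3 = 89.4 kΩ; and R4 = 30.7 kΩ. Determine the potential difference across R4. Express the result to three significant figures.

ΣR = 23.4 + 3.86 + 89.4 + 30.7 = 147.4 kΩ.
Voltage divider: V = V_CC · (30.70 / 147.4) = 26.9 × 0.2083 = 5.604 V.

V ≈ 5.60 V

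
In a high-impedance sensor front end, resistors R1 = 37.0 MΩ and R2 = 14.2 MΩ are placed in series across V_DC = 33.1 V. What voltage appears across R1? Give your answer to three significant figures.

Total series resistance ΣR = 37.0 + 14.2 = 51.20 MΩ.
Voltage divider: V = V_DC · (37.00 / 51.20) = 33.1 × 0.7227 = 23.92 V.

V ≈ 23.9 V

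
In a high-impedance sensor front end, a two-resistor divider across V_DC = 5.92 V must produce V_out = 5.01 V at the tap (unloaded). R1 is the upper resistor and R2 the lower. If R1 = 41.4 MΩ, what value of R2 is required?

V_out/V_DC = R2/(R1+R2) = 0.8463.
Rearranging, R2 = R1·k/(1−k) = 41.4 × 5.505 = 227.9 MΩ.

R2 ≈ 228 MΩ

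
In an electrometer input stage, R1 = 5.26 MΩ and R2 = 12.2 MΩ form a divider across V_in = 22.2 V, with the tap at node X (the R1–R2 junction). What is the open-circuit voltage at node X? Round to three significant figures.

V_th is the unloaded tap voltage: V_in · R2/(R1+R2) = 22.2 × 0.6987 = 15.51 V.

V_th ≈ 15.5 V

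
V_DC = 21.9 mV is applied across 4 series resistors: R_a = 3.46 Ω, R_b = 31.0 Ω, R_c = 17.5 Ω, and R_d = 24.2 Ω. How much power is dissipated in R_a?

The common current is I = 21.9/76.16 = 0.2876 mA.
P(R_a) = I²·R_a = (0.2876)² × 3.46 = 0.2861 µW.

P ≈ 0.286 µW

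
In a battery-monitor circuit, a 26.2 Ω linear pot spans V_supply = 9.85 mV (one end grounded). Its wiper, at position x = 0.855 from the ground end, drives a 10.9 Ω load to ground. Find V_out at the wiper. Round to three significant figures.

V_out ≈ 6.49 mV

Split the track: R_lower = x·R_p = 22.40 Ω, R_upper = (1−x)·R_p = 3.799 Ω.
(x·R_p) ‖ R_L = 7.332 Ω.
V_out = 9.85 × 7.332/(3.799 + 7.332) = 6.488 mV.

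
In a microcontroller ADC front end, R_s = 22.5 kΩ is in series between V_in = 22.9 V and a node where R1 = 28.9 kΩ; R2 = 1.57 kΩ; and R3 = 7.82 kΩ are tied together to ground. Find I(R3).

I ≈ 0.154 mA

Equivalent of the parallel group: R_p = 1.251 kΩ.
V_A = 22.9 × 1.251/23.75 = 1.206 V.
Branch current I = V_A/R3 = 1.206/7.82 = 0.1542 mA.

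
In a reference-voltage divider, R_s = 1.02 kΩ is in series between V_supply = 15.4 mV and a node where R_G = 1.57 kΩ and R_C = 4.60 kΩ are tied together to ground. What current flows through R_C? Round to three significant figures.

Equivalent of the parallel group: R_p = 1.171 kΩ.
Node voltage V_A = V_supply · R_p/(R_s + R_p) = 15.4 × 0.5344 = 8.229 mV.
Branch current I = V_A/R_C = 8.229/4.60 = 1.789 µA.

I ≈ 1.79 µA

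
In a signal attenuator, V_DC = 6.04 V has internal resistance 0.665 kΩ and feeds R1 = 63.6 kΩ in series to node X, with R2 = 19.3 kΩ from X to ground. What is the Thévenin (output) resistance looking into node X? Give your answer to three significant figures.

R_th ≈ 14.8 kΩ

R1' = 0.665 + 63.6 = 64.27 kΩ (source resistance + R1).
Zeroing V_DC shorts the top of R1' to ground, so R_th = R1' ‖ R2 = 14.84 kΩ.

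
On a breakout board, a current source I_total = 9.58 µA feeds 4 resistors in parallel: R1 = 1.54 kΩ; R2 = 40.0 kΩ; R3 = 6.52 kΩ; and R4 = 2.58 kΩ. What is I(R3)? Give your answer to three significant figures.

Conductances: ΣG = 1/1.54 + 1/40.0 + 1/6.52 + 1/2.58 = 1.215 (1/kΩ).
Current divider: I(R3) = I_total · G_k/ΣG = 9.58 × (0.1534/1.215) = 9.58 × 0.1262 = 1.209 µA.

I ≈ 1.21 µA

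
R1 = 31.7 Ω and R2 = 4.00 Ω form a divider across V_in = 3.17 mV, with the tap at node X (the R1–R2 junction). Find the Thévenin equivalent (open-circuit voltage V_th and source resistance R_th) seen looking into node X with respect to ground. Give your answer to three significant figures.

V_th ≈ 0.355 mV, R_th ≈ 3.55 Ω

V_th is the unloaded tap voltage: V_in · R2/(R1+R2) = 3.17 × 0.1120 = 0.3552 mV.
With V_in suppressed (replaced by a short), R_th = R1 ‖ R2 = (31.70 × 4.00)/(31.70 + 4.00) = 3.552 Ω.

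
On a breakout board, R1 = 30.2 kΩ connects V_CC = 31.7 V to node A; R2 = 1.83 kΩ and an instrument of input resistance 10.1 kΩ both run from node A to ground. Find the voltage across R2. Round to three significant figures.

V_out ≈ 1.55 V

First combine the lower leg with the load: R2 ‖ R_L = 1.549 kΩ.
Then V_out = V_CC · R2'/(R1 + R2') = 31.7 × 1.549/31.75 = 1.547 V.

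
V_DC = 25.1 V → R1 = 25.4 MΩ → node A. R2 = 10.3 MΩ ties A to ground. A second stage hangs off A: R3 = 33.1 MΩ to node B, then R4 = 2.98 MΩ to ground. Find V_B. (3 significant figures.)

The second stage (R3 + R4 = 36.08 MΩ) loads node A in parallel with R2.
Effective lower resistance at A: R2 ‖ 36.08 = 8.013 MΩ.
First divider: V_A = V_DC · 8.013/(25.4 + 8.013) = 6.019 V.
Then the unloaded second divider: V_B = V_A × R4/(R3+R4) = 6.019 × 0.08259 = 0.4971 V.

V_B ≈ 0.497 V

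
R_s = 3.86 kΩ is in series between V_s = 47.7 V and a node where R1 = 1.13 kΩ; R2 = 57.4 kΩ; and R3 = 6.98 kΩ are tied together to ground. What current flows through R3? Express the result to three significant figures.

Equivalent of the parallel group: R_p = 0.9563 kΩ.
V_A = 47.7 × 0.9563/4.816 = 9.471 V.
Branch current I = V_A/R3 = 9.471/6.98 = 1.357 mA.
(Equivalently: I_total = 9.904 mA, then current-divider fraction G_k/ΣG = 0.1370.)

I ≈ 1.36 mA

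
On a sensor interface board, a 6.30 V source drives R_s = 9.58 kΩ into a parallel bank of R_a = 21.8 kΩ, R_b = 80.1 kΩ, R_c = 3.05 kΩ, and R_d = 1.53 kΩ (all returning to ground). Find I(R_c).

I ≈ 0.188 mA

Parallel bank: R_p = 1/(1/21.8 + 1/80.1 + 1/3.05 + 1/1.53) = 0.9617 kΩ.
Node voltage V_A = V_DC · R_p/(R_s + R_p) = 6.30 × 0.09123 = 0.5747 V.
I(R_c) = V_A / R_c = 0.5747/3.05 = 0.1884 mA.
(Equivalently: I_total = 0.5976 mA, then current-divider fraction G_k/ΣG = 0.3153.)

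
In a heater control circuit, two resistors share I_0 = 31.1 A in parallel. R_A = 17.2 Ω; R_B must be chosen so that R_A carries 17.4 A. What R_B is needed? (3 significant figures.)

In a two-way split, I_A/I_0 = R_B/(R_A + R_B).
With f = 0.5595, R_B = R_A · f/(1−f) = 17.2 × 1.270 = 21.85 Ω.

R_B ≈ 21.8 Ω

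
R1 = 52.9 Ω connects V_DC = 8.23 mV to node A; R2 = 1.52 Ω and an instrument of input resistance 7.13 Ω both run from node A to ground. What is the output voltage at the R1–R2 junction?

V_out ≈ 0.190 mV

First combine the lower leg with the load: R2 ‖ R_L = 1.253 Ω.
Now apply the divider: V_out = 8.23 × 0.02314 = 0.1904 mV.
(Unloaded it would be 0.230 mV; the load pulls it down.)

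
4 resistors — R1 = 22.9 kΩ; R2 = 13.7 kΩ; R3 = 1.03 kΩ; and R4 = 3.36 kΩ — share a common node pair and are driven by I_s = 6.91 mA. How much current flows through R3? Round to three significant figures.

I ≈ 4.84 mA

Conductances: ΣG = 1/22.9 + 1/13.7 + 1/1.03 + 1/3.36 = 1.385 (1/kΩ).
R3 takes the fraction G_k/ΣG = 0.9709/1.385 = 0.7009, so I = 6.91 × 0.7009 = 4.843 mA.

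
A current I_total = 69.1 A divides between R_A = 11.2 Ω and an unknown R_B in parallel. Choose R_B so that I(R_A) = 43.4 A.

R_B ≈ 18.9 Ω

In a two-way split, I_A/I_total = R_B/(R_A + R_B).
With f = 0.6281, R_B = R_A · f/(1−f) = 11.2 × 1.689 = 18.91 Ω.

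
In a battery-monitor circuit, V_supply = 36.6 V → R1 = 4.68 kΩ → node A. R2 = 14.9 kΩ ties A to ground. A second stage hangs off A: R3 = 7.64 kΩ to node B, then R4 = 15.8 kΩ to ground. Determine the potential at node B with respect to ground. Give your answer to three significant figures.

V_B ≈ 16.3 V

Node A sees R2 in parallel with the series input of stage 2, R3 + R4 = 23.44 kΩ.
R2 ‖ (R3+R4) = 9.109 kΩ.
So V_A = 36.6 × 0.6606 = 24.18 V.
Then the unloaded second divider: V_B = V_A × R4/(R3+R4) = 24.18 × 0.6741 = 16.30 V.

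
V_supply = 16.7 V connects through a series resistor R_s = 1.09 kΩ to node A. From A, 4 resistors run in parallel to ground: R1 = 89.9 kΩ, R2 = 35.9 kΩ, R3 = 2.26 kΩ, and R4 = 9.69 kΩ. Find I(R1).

Combine the parallel branches: R_p = (1/89.9 + 1/35.9 + 1/2.26 + 1/9.69)⁻¹ = 1.710 kΩ.
V_A = 16.7 × 1.710/2.800 = 10.20 V.
I(R1) = V_A / R1 = 10.20/89.9 = 0.1135 mA.
(Equivalently: I_total = 5.963 mA, then current-divider fraction G_k/ΣG = 0.01903.)

I ≈ 0.113 mA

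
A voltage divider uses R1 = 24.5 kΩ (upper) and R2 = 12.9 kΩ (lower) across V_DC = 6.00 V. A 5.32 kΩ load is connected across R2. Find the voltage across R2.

V_out ≈ 0.800 V

The load sits in parallel with R2, giving an effective lower resistance R2' = R2·R_L/(R2+R_L) = 3.767 kΩ.
Now apply the divider: V_out = 6.00 × 0.1333 = 0.7995 V.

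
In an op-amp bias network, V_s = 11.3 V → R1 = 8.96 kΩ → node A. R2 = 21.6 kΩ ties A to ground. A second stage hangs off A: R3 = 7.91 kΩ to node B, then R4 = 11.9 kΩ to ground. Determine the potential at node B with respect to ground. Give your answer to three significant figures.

V_B ≈ 3.64 V

Looking into the second stage from A: R3 + R4 = 19.81 kΩ appears in parallel with R2.
R2 ‖ (R3+R4) = 10.33 kΩ.
So V_A = 11.3 × 0.5356 = 6.052 V.
V_B = V_A × 0.6007 = 3.636 V.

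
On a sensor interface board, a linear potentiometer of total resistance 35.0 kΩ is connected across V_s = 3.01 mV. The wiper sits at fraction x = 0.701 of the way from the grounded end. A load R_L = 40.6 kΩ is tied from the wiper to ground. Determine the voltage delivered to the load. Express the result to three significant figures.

Split the track: R_lower = x·R_p = 24.54 kΩ, R_upper = (1−x)·R_p = 10.47 kΩ.
Lower segment in parallel with the load: 24.54 ‖ 40.6 = 15.29 kΩ.
Then V_out = V_s · 15.29/(10.47 + 15.29) = 1.787 mV.
(Unloaded: V_out = x·V_s = 2.11 mV.)

V_out ≈ 1.79 mV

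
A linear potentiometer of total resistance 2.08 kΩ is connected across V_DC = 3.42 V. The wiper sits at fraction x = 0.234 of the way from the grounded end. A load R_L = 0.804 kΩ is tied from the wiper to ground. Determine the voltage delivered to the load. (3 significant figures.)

V_out ≈ 0.547 V

Split the track: R_lower = x·R_p = 0.4867 kΩ, R_upper = (1−x)·R_p = 1.593 kΩ.
(x·R_p) ‖ R_L = 0.3032 kΩ.
V_out = 3.42 × 0.3032/(1.593 + 0.3032) = 0.5467 V.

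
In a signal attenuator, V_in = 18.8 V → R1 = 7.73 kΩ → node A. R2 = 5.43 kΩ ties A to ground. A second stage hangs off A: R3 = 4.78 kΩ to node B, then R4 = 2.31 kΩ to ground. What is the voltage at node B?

V_B ≈ 1.74 V

The second stage (R3 + R4 = 7.090 kΩ) loads node A in parallel with R2.
R2 ‖ (R3+R4) = 3.075 kΩ.
First divider: V_A = V_in · 3.075/(7.73 + 3.075) = 5.350 V.
Stage 2 is unloaded, so V_B = V_A · R4/(R3+R4) = 5.350 × 2.31/7.090 = 1.743 V.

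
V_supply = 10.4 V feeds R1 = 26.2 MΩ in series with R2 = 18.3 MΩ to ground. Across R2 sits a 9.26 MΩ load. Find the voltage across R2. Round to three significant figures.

The load sits in parallel with R2, giving an effective lower resistance R2' = R2·R_L/(R2+R_L) = 6.149 MΩ.
Voltage divider with the loaded lower leg: V_out = 10.4 × 6.149/(26.2 + 6.149) = 10.4 × 0.1901 = 1.977 V.
(Unloaded it would be 4.28 V; the load pulls it down.)

V_out ≈ 1.98 V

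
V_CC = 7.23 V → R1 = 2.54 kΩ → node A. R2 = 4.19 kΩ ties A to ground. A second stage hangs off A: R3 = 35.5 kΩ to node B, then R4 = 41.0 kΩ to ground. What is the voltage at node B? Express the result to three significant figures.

V_B ≈ 2.36 V

Looking into the second stage from A: R3 + R4 = 76.50 kΩ appears in parallel with R2.
Effective lower resistance at A: R2 ‖ 76.50 = 3.972 kΩ.
First divider: V_A = V_CC · 3.972/(2.54 + 3.972) = 4.410 V.
Then the unloaded second divider: V_B = V_A × R4/(R3+R4) = 4.410 × 0.5359 = 2.364 V.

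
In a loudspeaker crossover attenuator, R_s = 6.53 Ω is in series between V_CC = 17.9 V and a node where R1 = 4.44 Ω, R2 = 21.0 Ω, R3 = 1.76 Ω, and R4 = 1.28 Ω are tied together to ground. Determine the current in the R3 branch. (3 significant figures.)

I ≈ 0.877 A

Parallel bank: R_p = 1/(1/4.44 + 1/21.0 + 1/1.76 + 1/1.28) = 0.6164 Ω.
Node voltage V_A = V_CC · R_p/(R_s + R_p) = 17.9 × 0.08626 = 1.544 V.
Branch current I = V_A/R3 = 1.544/1.76 = 0.8773 A.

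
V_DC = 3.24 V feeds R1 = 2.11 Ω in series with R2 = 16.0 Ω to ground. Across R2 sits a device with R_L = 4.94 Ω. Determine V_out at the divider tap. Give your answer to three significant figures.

The load sits in parallel with R2, giving an effective lower resistance R2' = R2·R_L/(R2+R_L) = 3.775 Ω.
Voltage divider with the loaded lower leg: V_out = 3.24 × 3.775/(2.11 + 3.775) = 3.24 × 0.6414 = 2.078 V.
(Unloaded it would be 2.86 V; the load pulls it down.)

V_out ≈ 2.08 V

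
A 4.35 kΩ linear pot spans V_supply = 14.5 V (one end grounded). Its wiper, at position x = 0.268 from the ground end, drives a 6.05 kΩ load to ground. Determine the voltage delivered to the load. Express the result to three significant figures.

V_out ≈ 3.41 V

The pot divides into 3.184 kΩ above the wiper and 1.166 kΩ below.
Lower segment in parallel with the load: 1.166 ‖ 6.05 = 0.9775 kΩ.
Then V_out = V_supply · 0.9775/(3.184 + 0.9775) = 3.406 V.
(Unloaded: V_out = x·V_supply = 3.89 V.)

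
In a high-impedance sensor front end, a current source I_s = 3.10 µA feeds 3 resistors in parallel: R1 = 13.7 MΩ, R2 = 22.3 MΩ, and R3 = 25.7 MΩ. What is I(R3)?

Total conductance ΣG = 1/13.7 + 1/22.3 + 1/25.7 = 0.1567 (units of 1/MΩ).
Current divider: I(R3) = I_s · G_k/ΣG = 3.10 × (0.03891/0.1567) = 3.10 × 0.2482 = 0.7695 µA.

I ≈ 0.770 µA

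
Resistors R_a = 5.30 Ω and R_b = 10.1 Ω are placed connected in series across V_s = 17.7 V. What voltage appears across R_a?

V ≈ 6.09 V

Total series resistance ΣR = 5.30 + 10.1 = 15.40 Ω.
V = V_s · R/ΣR = 17.7 × 0.3442 = 6.092 V.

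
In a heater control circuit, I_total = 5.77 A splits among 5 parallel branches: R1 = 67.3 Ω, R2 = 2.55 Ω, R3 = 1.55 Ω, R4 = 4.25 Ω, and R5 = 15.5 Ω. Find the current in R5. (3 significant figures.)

Conductances: ΣG = 1/67.3 + 1/2.55 + 1/1.55 + 1/4.25 + 1/15.5 = 1.352 (1/Ω).
Current divider: I(R5) = I_total · G_k/ΣG = 5.77 × (0.06452/1.352) = 5.77 × 0.04772 = 0.2753 A.

I ≈ 0.275 A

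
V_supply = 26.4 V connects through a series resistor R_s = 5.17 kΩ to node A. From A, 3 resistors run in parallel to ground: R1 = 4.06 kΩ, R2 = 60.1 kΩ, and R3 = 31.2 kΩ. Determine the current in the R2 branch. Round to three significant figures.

Combine the parallel branches: R_p = (1/4.06 + 1/60.1 + 1/31.2)⁻¹ = 3.390 kΩ.
V_A by voltage divider: V_A = 26.4 × 3.390/(5.17 + 3.390) = 10.45 V.
I(R2) = V_A / R2 = 10.45/60.1 = 0.1740 mA.

I ≈ 0.174 mA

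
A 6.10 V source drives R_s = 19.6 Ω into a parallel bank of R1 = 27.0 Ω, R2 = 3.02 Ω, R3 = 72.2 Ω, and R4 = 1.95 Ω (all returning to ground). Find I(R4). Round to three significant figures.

Combine the parallel branches: R_p = (1/27.0 + 1/3.02 + 1/72.2 + 1/1.95)⁻¹ = 1.118 Ω.
V_A by voltage divider: V_A = 6.10 × 1.118/(19.6 + 1.118) = 0.3290 V.
Branch current I = V_A/R4 = 0.3290/1.95 = 0.1687 A.

I ≈ 0.169 A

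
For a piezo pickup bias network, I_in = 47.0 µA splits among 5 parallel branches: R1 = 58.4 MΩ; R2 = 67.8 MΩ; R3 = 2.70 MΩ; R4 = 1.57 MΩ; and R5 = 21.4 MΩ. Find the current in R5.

Conductances: ΣG = 1/58.4 + 1/67.8 + 1/2.70 + 1/1.57 + 1/21.4 = 1.086 (1/MΩ).
R5 takes the fraction G_k/ΣG = 0.04673/1.086 = 0.04303, so I = 47.0 × 0.04303 = 2.022 µA.

I ≈ 2.02 µA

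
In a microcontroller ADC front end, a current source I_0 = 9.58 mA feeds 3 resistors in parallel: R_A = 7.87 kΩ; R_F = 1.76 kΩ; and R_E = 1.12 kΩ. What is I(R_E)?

ΣG = 1/7.87 + 1/1.76 + 1/1.12 = 1.588.
By the current-divider rule, I = I_0 · G_k/ΣG = 9.58 × 0.5622 = 5.386 mA.

I ≈ 5.39 mA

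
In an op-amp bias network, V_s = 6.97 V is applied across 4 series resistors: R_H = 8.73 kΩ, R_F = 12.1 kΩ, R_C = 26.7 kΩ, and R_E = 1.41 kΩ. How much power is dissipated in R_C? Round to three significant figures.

P ≈ 0.542 mW

The common current is I = 6.97/48.94 = 0.1424 mA.
P = I²R = 0.02028 × 26.7 = 0.5416 mW.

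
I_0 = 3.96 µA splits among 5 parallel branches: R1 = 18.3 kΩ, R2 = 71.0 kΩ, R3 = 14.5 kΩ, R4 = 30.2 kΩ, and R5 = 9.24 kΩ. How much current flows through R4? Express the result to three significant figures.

ΣG = 1/18.3 + 1/71.0 + 1/14.5 + 1/30.2 + 1/9.24 = 0.2790.
Current divider: I(R4) = I_0 · G_k/ΣG = 3.96 × (0.03311/0.2790) = 3.96 × 0.1187 = 0.4699 µA.

I ≈ 0.470 µA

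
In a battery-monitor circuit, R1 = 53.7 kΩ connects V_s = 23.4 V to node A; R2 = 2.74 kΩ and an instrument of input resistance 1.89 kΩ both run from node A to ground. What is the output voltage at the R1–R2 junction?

First combine the lower leg with the load: R2 ‖ R_L = 1.118 kΩ.
Voltage divider with the loaded lower leg: V_out = 23.4 × 1.118/(53.7 + 1.118) = 23.4 × 0.02040 = 0.4774 V.
(Unloaded it would be 1.14 V; the load pulls it down.)

V_out ≈ 0.477 V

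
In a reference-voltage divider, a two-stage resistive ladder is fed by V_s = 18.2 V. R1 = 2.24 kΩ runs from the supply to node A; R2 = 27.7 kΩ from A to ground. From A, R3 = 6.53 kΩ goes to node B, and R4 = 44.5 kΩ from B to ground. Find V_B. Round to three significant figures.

V_B ≈ 14.1 V

Node A sees R2 in parallel with the series input of stage 2, R3 + R4 = 51.03 kΩ.
Effective lower resistance at A: R2 ‖ 51.03 = 17.95 kΩ.
V_A = 18.2 × 17.95/(2.24 + 17.95) = 16.18 V.
Then the unloaded second divider: V_B = V_A × R4/(R3+R4) = 16.18 × 0.8720 = 14.11 V.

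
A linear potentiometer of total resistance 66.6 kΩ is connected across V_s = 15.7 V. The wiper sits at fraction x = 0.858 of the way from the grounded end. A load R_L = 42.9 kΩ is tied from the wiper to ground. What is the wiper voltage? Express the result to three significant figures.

V_out ≈ 11.3 V

Split the track: R_lower = x·R_p = 57.14 kΩ, R_upper = (1−x)·R_p = 9.457 kΩ.
(x·R_p) ‖ R_L = 24.50 kΩ.
V_out = 15.7 × 24.50/(9.457 + 24.50) = 11.33 V.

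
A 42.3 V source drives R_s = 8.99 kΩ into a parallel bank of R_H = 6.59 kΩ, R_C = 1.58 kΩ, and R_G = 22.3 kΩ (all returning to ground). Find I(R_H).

I ≈ 0.759 mA

Combine the parallel branches: R_p = (1/6.59 + 1/1.58 + 1/22.3)⁻¹ = 1.206 kΩ.
Node voltage V_A = V_CC · R_p/(R_s + R_p) = 42.3 × 0.1182 = 5.002 V.
Branch current I = V_A/R_H = 5.002/6.59 = 0.7590 mA.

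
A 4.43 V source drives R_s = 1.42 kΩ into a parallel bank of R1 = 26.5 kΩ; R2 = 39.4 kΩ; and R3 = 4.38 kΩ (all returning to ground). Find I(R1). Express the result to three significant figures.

I ≈ 0.118 mA

Equivalent of the parallel group: R_p = 3.431 kΩ.
Node voltage V_A = V_in · R_p/(R_s + R_p) = 4.43 × 0.7073 = 3.133 V.
Branch current I = V_A/R1 = 3.133/26.5 = 0.1182 mA.
(Check via current divider: I_total = 0.9131 mA; share G_k/ΣG = 0.1295 → same result.)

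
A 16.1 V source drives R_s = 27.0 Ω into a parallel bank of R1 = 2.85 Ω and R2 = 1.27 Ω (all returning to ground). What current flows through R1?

Combine the parallel branches: R_p = (1/2.85 + 1/1.27)⁻¹ = 0.8785 Ω.
V_A = 16.1 × 0.8785/27.88 = 0.5073 V.
I(R1) = V_A / R1 = 0.5073/2.85 = 0.1780 A.
(Equivalently: I_total = 0.5775 A, then current-divider fraction G_k/ΣG = 0.3083.)

I ≈ 0.178 A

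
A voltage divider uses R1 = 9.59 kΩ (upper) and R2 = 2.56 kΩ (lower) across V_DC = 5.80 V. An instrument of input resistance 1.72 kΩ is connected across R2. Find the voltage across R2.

V_out ≈ 0.562 V

The load sits in parallel with R2, giving an effective lower resistance R2' = R2·R_L/(R2+R_L) = 1.029 kΩ.
Now apply the divider: V_out = 5.80 × 0.09688 = 0.5619 V.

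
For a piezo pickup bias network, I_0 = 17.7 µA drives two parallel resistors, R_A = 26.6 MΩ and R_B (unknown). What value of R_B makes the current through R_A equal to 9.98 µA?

R_B ≈ 34.4 MΩ

In a two-way split, I_A/I_0 = R_B/(R_A + R_B).
With f = 0.5638, R_B = R_A · f/(1−f) = 26.6 × 1.293 = 34.39 MΩ.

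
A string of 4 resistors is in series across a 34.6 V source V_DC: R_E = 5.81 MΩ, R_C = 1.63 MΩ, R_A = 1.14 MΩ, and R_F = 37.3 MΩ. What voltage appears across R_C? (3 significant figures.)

V ≈ 1.23 V

Total series resistance ΣR = 5.81 + 1.63 + 1.14 + 37.3 = 45.88 MΩ.
Voltage divider: V = V_DC · (1.630 / 45.88) = 34.6 × 0.03553 = 1.229 V.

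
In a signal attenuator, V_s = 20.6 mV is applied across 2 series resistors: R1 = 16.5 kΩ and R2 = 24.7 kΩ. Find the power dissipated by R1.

ΣR = 41.20 kΩ → I = 20.6/41.20 = 0.5000 µA.
P = I²R = 0.2500 × 16.5 = 4.125 nW.

P ≈ 4.12 nW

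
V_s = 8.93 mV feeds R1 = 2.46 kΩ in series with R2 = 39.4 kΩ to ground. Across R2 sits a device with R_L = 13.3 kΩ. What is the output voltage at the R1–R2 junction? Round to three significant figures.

V_out ≈ 7.16 mV

First combine the lower leg with the load: R2 ‖ R_L = 9.943 kΩ.
Now apply the divider: V_out = 8.93 × 0.8017 = 7.159 mV.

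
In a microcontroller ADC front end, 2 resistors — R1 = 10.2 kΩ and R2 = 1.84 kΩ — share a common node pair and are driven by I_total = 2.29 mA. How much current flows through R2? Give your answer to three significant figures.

I ≈ 1.94 mA

Two-branch current divider: I_k = I_total · R_other/(R_1 + R_2).
So I = 2.29 × 10.2/12.04 = 1.940 mA.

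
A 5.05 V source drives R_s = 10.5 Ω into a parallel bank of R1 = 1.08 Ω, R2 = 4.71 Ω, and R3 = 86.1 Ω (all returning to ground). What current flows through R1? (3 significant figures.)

I ≈ 0.358 A

Equivalent of the parallel group: R_p = 0.8697 Ω.
V_A by voltage divider: V_A = 5.05 × 0.8697/(10.5 + 0.8697) = 0.3863 V.
Branch current I = V_A/R1 = 0.3863/1.08 = 0.3577 A.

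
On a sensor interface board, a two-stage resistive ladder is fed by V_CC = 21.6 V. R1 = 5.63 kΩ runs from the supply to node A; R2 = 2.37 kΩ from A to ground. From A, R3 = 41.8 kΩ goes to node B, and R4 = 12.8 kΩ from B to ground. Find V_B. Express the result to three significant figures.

Node A sees R2 in parallel with the series input of stage 2, R3 + R4 = 54.60 kΩ.
Effective lower resistance at A: R2 ‖ 54.60 = 2.271 kΩ.
So V_A = 21.6 × 0.2875 = 6.209 V.
Stage 2 is unloaded, so V_B = V_A · R4/(R3+R4) = 6.209 × 12.8/54.60 = 1.456 V.

V_B ≈ 1.46 V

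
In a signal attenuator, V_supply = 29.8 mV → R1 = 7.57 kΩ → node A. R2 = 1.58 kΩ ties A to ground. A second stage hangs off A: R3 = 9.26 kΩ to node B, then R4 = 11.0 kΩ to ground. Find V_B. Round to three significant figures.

Looking into the second stage from A: R3 + R4 = 20.26 kΩ appears in parallel with R2.
R2 ‖ (R3+R4) = 1.466 kΩ.
First divider: V_A = V_supply · 1.466/(7.57 + 1.466) = 4.834 mV.
Then the unloaded second divider: V_B = V_A × R4/(R3+R4) = 4.834 × 0.5429 = 2.625 mV.

V_B ≈ 2.62 mV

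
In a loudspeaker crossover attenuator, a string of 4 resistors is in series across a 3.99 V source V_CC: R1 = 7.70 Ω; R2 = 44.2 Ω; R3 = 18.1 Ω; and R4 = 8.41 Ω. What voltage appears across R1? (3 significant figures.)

V ≈ 0.392 V

ΣR = 7.70 + 44.2 + 18.1 + 8.41 = 78.41 Ω.
Voltage divider: V = V_CC · (7.700 / 78.41) = 3.99 × 0.09820 = 0.3918 V.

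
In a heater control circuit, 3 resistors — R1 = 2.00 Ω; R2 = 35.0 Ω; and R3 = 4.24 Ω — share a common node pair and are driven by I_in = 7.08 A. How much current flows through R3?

I ≈ 2.18 A

Total conductance ΣG = 1/2.00 + 1/35.0 + 1/4.24 = 0.7644 (units of 1/Ω).
By the current-divider rule, I = I_in · G_k/ΣG = 7.08 × 0.3085 = 2.184 A.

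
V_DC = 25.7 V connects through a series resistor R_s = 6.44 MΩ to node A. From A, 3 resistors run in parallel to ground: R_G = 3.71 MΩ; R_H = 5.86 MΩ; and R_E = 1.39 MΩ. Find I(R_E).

I ≈ 2.18 µA

Parallel bank: R_p = 1/(1/3.71 + 1/5.86 + 1/1.39) = 0.8624 MΩ.
Node voltage V_A = V_DC · R_p/(R_s + R_p) = 25.7 × 0.1181 = 3.035 V.
Branch current I = V_A/R_E = 3.035/1.39 = 2.183 µA.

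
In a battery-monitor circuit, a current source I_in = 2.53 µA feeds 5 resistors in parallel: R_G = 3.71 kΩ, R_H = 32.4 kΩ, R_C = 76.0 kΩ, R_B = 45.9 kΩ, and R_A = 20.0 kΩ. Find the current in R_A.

Conductances: ΣG = 1/3.71 + 1/32.4 + 1/76.0 + 1/45.9 + 1/20.0 = 0.3854 (1/kΩ).
R_A takes the fraction G_k/ΣG = 0.05000/0.3854 = 0.1298, so I = 2.53 × 0.1298 = 0.3283 µA.

I ≈ 0.328 µA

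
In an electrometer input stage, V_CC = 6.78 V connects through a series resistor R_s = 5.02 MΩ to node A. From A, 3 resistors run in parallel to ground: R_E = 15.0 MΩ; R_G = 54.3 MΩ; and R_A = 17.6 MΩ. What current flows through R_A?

Equivalent of the parallel group: R_p = 7.047 MΩ.
V_A by voltage divider: V_A = 6.78 × 7.047/(5.02 + 7.047) = 3.959 V.
Branch current I = V_A/R_A = 3.959/17.6 = 0.2250 µA.
(Equivalently: I_total = 0.5619 µA, then current-divider fraction G_k/ΣG = 0.4004.)

I ≈ 0.225 µA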